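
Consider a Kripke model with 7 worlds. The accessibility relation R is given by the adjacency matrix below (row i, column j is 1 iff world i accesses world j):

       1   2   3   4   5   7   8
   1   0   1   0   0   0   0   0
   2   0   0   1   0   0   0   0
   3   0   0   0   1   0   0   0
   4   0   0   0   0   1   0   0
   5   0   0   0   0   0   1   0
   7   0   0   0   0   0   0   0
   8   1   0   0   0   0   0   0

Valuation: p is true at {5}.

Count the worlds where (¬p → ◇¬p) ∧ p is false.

1: ¬p → ◇¬p is T, p is F. ✗
2: ¬p → ◇¬p is T, p is F. ✗
3: ¬p → ◇¬p is T, p is F. ✗
4: ¬p → ◇¬p is F, p is F. ✗
5: ¬p → ◇¬p is T, p is T. ✓
7: ¬p → ◇¬p is F, p is F. ✗
8: ¬p → ◇¬p is T, p is F. ✗
Satisfying worlds: {5}.
So (¬p → ◇¬p) ∧ p fails at the other 6 worlds.

6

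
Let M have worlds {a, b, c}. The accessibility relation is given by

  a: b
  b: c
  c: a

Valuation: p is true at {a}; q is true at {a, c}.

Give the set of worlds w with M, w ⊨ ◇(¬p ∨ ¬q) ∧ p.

a: ◇(¬p ∨ ¬q) is T, p is T. ✓
b: ◇(¬p ∨ ¬q) is T, p is F. ✗
c: ◇(¬p ∨ ¬q) is F, p is F. ✗

{a}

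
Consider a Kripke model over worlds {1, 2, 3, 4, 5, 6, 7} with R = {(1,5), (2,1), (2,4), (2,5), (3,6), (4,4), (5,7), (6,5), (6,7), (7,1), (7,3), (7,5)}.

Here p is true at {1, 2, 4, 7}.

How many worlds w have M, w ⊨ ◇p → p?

1: ◇p is F, p is T. ✓
2: ◇p is T, p is T. ✓
3: ◇p is F, p is F. ✓
4: ◇p is T, p is T. ✓
5: ◇p is T, p is F. ✗
6: ◇p is T, p is F. ✗
7: ◇p is T, p is T. ✓
Satisfying worlds: {1, 2, 3, 4, 7}.

5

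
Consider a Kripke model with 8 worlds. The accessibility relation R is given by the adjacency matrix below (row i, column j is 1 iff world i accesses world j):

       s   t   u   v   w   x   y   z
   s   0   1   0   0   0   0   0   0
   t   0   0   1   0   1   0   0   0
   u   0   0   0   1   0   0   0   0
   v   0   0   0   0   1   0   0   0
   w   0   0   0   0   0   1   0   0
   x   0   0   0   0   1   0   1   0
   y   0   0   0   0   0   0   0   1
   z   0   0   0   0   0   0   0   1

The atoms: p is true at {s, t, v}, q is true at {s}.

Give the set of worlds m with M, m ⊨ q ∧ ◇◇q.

∅

s: q is T, ◇◇q is F. ✗
t: q is F, ◇◇q is F. ✗
u: q is F, ◇◇q is F. ✗
v: q is F, ◇◇q is F. ✗
w: q is F, ◇◇q is F. ✗
x: q is F, ◇◇q is F. ✗
y: q is F, ◇◇q is F. ✗
z: q is F, ◇◇q is F. ✗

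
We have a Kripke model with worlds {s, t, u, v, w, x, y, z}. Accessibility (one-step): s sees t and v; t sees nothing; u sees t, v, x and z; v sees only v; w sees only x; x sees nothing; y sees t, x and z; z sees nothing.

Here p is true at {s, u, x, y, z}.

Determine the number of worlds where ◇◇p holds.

0

s: successors {t, v}; ◇p there: t:F, v:F. ✗
t: no successors, so ◇◇p fails. ✗
u: successors {t, v, x, z}; ◇p there: t:F, v:F, x:F, z:F. ✗
v: successors {v}; ◇p there: v:F. ✗
w: successors {x}; ◇p there: x:F. ✗
x: no successors, so ◇◇p fails. ✗
y: successors {t, x, z}; ◇p there: t:F, x:F, z:F. ✗
z: no successors, so ◇◇p fails. ✗
Satisfying worlds: ∅.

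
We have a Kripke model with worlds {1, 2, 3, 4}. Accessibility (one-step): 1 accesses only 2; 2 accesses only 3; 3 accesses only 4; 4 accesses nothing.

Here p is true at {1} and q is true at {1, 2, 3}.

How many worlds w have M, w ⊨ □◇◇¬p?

2

1: successors {2}; ◇◇¬p there: 2:T. ✓
2: successors {3}; ◇◇¬p there: 3:F. ✗
3: successors {4}; ◇◇¬p there: 4:F. ✗
4: no successors, so □◇◇¬p holds vacuously. ✓
Satisfying worlds: {1, 4}.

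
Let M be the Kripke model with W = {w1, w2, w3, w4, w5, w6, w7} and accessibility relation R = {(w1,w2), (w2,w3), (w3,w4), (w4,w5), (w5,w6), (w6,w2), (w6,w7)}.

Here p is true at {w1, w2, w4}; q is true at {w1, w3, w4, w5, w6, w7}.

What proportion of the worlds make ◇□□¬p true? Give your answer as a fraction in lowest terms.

4/7

w1: successors {w2}; □□¬p there: w2:F. ✗
w2: successors {w3}; □□¬p there: w3:T. ✓
w3: successors {w4}; □□¬p there: w4:T. ✓
w4: successors {w5}; □□¬p there: w5:F. ✗
w5: successors {w6}; □□¬p there: w6:T. ✓
w6: successors {w2, w7}; □□¬p there: w2:F, w7:T. ✓
w7: no successors, so ◇□□¬p fails. ✗
That's 4 of 7 worlds, so 4/7.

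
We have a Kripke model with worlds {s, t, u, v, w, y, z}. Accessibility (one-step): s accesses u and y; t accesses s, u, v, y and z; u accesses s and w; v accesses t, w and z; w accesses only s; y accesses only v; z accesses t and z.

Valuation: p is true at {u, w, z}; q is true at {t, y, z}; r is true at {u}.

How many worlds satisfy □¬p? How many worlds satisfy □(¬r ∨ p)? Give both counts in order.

For □¬p:
s: successors {u, y}; ¬p there: u:F, y:T. ✗
t: successors {s, u, v, y, z}; ¬p there: s:T, u:F, v:T, y:T, z:F. ✗
u: successors {s, w}; ¬p there: s:T, w:F. ✗
v: successors {t, w, z}; ¬p there: t:T, w:F, z:F. ✗
w: successors {s}; ¬p there: s:T. ✓
y: successors {v}; ¬p there: v:T. ✓
z: successors {t, z}; ¬p there: t:T, z:F. ✗
— 2 worlds.
For □(¬r ∨ p):
s: successors {u, y}; ¬r ∨ p there: u:T, y:T. ✓
t: successors {s, u, v, y, z}; ¬r ∨ p there: s:T, u:T, v:T, y:T, z:T. ✓
u: successors {s, w}; ¬r ∨ p there: s:T, w:T. ✓
v: successors {t, w, z}; ¬r ∨ p there: t:T, w:T, z:T. ✓
w: successors {s}; ¬r ∨ p there: s:T. ✓
y: successors {v}; ¬r ∨ p there: v:T. ✓
z: successors {t, z}; ¬r ∨ p there: t:T, z:T. ✓
— 7 worlds.

2 and 7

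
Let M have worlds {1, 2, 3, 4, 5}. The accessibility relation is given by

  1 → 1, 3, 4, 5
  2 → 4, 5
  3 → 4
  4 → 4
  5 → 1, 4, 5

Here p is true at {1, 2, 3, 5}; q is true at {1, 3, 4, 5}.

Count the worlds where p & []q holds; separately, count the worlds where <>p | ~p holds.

For p & []q:
1: p is T, []q is T. ✓
2: p is T, []q is T. ✓
3: p is T, []q is T. ✓
4: p is F, []q is T. ✗
5: p is T, []q is T. ✓
— 4 worlds.
For <>p | ~p:
1: <>p is T, ~p is F. ✓
2: <>p is T, ~p is F. ✓
3: <>p is F, ~p is F. ✗
4: <>p is F, ~p is T. ✓
5: <>p is T, ~p is F. ✓
— 4 worlds.

4 and 4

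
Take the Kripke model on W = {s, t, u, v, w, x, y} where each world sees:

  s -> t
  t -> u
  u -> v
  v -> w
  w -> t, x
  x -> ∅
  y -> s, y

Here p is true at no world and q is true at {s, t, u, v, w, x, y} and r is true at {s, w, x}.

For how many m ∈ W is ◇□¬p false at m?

s: successors {t}; □¬p there: t:T. ✓
t: successors {u}; □¬p there: u:T. ✓
u: successors {v}; □¬p there: v:T. ✓
v: successors {w}; □¬p there: w:T. ✓
w: successors {t, x}; □¬p there: t:T, x:T. ✓
x: no successors, so ◇□¬p fails. ✗
y: successors {s, y}; □¬p there: s:T, y:T. ✓
Satisfying worlds: {s, t, u, v, w, y}.
So ◇□¬p fails at the other 1 world.

1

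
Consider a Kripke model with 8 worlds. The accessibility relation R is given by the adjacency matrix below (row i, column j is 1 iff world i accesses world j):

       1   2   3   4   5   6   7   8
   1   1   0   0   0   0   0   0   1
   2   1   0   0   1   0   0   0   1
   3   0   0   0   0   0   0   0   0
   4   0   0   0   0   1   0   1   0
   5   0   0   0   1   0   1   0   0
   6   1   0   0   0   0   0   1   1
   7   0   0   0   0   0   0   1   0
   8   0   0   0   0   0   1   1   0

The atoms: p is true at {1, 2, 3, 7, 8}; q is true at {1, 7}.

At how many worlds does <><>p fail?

1

1: successors {1, 8}; <>p there: 1:T, 8:T. ✓
2: successors {1, 4, 8}; <>p there: 1:T, 4:T, 8:T. ✓
3: no successors, so <><>p fails. ✗
4: successors {5, 7}; <>p there: 5:F, 7:T. ✓
5: successors {4, 6}; <>p there: 4:T, 6:T. ✓
6: successors {1, 7, 8}; <>p there: 1:T, 7:T, 8:T. ✓
7: successors {7}; <>p there: 7:T. ✓
8: successors {6, 7}; <>p there: 6:T, 7:T. ✓
Satisfying worlds: {1, 2, 4, 5, 6, 7, 8}.
So <><>p fails at the other 1 world.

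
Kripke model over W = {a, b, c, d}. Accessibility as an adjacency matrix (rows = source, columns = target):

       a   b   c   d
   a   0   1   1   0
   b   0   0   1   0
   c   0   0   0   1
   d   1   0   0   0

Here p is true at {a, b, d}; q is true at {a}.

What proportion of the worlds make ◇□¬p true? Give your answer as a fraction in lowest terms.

a: successors {b, c}; □¬p there: b:T, c:F. ✓
b: successors {c}; □¬p there: c:F. ✗
c: successors {d}; □¬p there: d:F. ✗
d: successors {a}; □¬p there: a:F. ✗
That's 1 of 4 worlds, so 1/4.

1/4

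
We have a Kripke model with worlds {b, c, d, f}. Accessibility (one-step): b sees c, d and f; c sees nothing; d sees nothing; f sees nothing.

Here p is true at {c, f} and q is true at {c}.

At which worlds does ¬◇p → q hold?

b: ¬◇p is F, q is F. ✓
c: ¬◇p is T, q is T. ✓
d: ¬◇p is T, q is F. ✗
f: ¬◇p is T, q is F. ✗

{b, c}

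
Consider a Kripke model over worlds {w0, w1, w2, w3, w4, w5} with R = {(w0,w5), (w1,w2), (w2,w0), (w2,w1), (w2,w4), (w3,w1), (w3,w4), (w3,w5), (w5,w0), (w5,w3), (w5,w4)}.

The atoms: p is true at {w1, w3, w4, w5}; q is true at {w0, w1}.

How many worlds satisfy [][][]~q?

2

w0: successors {w5}; [][]~q there: w5:F. ✗
w1: successors {w2}; [][]~q there: w2:T. ✓
w2: successors {w0, w1, w4}; [][]~q there: w0:F, w1:F, w4:T. ✗
w3: successors {w1, w4, w5}; [][]~q there: w1:F, w4:T, w5:F. ✗
w4: no successors, so [][][]~q holds vacuously. ✓
w5: successors {w0, w3, w4}; [][]~q there: w0:F, w3:F, w4:T. ✗
Satisfying worlds: {w1, w4}.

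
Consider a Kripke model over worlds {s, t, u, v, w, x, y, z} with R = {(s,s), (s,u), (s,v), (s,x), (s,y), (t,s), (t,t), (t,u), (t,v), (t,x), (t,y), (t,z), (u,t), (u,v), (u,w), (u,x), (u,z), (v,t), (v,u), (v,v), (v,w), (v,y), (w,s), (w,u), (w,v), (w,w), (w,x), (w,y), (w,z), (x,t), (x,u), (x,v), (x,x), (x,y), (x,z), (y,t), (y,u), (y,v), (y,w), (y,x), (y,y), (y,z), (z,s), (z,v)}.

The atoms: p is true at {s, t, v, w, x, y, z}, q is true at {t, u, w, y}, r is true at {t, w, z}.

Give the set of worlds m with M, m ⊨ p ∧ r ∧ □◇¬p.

s: p ∧ r is F, □◇¬p is F. ✗
t: p ∧ r is T, □◇¬p is F. ✗
u: p ∧ r is F, □◇¬p is F. ✗
v: p ∧ r is F, □◇¬p is F. ✗
w: p ∧ r is T, □◇¬p is F. ✗
x: p ∧ r is F, □◇¬p is F. ✗
y: p ∧ r is F, □◇¬p is F. ✗
z: p ∧ r is T, □◇¬p is T. ✓

{z}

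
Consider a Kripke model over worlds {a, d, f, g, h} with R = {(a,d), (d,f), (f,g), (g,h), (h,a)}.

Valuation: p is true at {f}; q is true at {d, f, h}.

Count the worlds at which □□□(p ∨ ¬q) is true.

a: successors {d}; □□(p ∨ ¬q) there: d:T. ✓
d: successors {f}; □□(p ∨ ¬q) there: f:F. ✗
f: successors {g}; □□(p ∨ ¬q) there: g:T. ✓
g: successors {h}; □□(p ∨ ¬q) there: h:F. ✗
h: successors {a}; □□(p ∨ ¬q) there: a:T. ✓
Satisfying worlds: {a, f, h}.

3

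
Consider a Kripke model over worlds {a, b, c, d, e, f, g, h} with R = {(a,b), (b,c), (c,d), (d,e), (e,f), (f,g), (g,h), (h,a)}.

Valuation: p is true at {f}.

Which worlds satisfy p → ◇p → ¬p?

{a, b, c, d, e, f, g, h}

a: p is F, ◇p → ¬p is T. ✓
b: p is F, ◇p → ¬p is T. ✓
c: p is F, ◇p → ¬p is T. ✓
d: p is F, ◇p → ¬p is T. ✓
e: p is F, ◇p → ¬p is T. ✓
f: p is T, ◇p → ¬p is T. ✓
g: p is F, ◇p → ¬p is T. ✓
h: p is F, ◇p → ¬p is T. ✓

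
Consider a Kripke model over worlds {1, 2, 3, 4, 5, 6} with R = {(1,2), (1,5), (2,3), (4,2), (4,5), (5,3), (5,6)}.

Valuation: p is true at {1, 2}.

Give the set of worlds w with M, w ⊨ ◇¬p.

{1, 2, 4, 5}

1: successors {2, 5}; ¬p there: 2:F, 5:T. ✓
2: successors {3}; ¬p there: 3:T. ✓
3: no successors, so ◇¬p fails. ✗
4: successors {2, 5}; ¬p there: 2:F, 5:T. ✓
5: successors {3, 6}; ¬p there: 3:T, 6:T. ✓
6: no successors, so ◇¬p fails. ✗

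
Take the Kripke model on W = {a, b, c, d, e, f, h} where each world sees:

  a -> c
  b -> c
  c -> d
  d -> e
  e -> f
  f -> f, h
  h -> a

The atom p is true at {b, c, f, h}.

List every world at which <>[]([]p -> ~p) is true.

a: successors {c}; []([]p -> ~p) there: c:T. ✓
b: successors {c}; []([]p -> ~p) there: c:T. ✓
c: successors {d}; []([]p -> ~p) there: d:T. ✓
d: successors {e}; []([]p -> ~p) there: e:F. ✗
e: successors {f}; []([]p -> ~p) there: f:F. ✗
f: successors {f, h}; []([]p -> ~p) there: f:F, h:T. ✓
h: successors {a}; []([]p -> ~p) there: a:T. ✓

{a, b, c, f, h}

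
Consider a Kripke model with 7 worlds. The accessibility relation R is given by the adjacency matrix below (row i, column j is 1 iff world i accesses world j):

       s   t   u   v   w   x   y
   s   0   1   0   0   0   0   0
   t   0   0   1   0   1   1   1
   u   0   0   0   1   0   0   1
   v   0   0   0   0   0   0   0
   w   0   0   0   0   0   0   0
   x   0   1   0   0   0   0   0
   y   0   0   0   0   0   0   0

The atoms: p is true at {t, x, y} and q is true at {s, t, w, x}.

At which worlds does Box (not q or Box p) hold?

s: successors {t}; not q or Box p there: t:F. ✗
t: successors {u, w, x, y}; not q or Box p there: u:T, w:T, x:T, y:T. ✓
u: successors {v, y}; not q or Box p there: v:T, y:T. ✓
v: no successors, so Box (not q or Box p) holds vacuously. ✓
w: no successors, so Box (not q or Box p) holds vacuously. ✓
x: successors {t}; not q or Box p there: t:F. ✗
y: no successors, so Box (not q or Box p) holds vacuously. ✓

{t, u, v, w, y}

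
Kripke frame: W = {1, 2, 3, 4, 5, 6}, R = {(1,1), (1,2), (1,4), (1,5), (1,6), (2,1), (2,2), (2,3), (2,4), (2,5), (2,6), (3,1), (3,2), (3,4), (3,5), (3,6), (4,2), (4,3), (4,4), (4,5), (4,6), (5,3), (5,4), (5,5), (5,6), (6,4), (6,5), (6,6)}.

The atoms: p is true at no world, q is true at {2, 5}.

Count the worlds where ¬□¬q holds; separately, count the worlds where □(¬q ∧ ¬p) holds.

For ¬□¬q:
1: □¬q is F. ✓
2: □¬q is F. ✓
3: □¬q is F. ✓
4: □¬q is F. ✓
5: □¬q is F. ✓
6: □¬q is F. ✓
— 6 worlds.
For □(¬q ∧ ¬p):
1: successors {1, 2, 4, 5, 6}; ¬q ∧ ¬p there: 1:T, 2:F, 4:T, 5:F, 6:T. ✗
2: successors {1, 2, 3, 4, 5, 6}; ¬q ∧ ¬p there: 1:T, 2:F, 3:T, 4:T, 5:F, 6:T. ✗
3: successors {1, 2, 4, 5, 6}; ¬q ∧ ¬p there: 1:T, 2:F, 4:T, 5:F, 6:T. ✗
4: successors {2, 3, 4, 5, 6}; ¬q ∧ ¬p there: 2:F, 3:T, 4:T, 5:F, 6:T. ✗
5: successors {3, 4, 5, 6}; ¬q ∧ ¬p there: 3:T, 4:T, 5:F, 6:T. ✗
6: successors {4, 5, 6}; ¬q ∧ ¬p there: 4:T, 5:F, 6:T. ✗
— 0 worlds.

6 and 0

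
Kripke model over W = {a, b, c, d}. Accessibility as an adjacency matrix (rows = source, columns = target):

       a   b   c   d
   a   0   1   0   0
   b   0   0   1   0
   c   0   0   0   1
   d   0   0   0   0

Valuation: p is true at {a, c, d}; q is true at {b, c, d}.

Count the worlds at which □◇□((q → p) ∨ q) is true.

3

a: successors {b}; ◇□((q → p) ∨ q) there: b:T. ✓
b: successors {c}; ◇□((q → p) ∨ q) there: c:T. ✓
c: successors {d}; ◇□((q → p) ∨ q) there: d:F. ✗
d: no successors, so □◇□((q → p) ∨ q) holds vacuously. ✓
Satisfying worlds: {a, b, d}.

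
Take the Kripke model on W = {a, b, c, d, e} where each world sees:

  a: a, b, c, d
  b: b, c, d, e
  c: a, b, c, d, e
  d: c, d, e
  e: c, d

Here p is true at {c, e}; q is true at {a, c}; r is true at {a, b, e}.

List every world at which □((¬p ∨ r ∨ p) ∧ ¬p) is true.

∅

a: successors {a, b, c, d}; (¬p ∨ r ∨ p) ∧ ¬p there: a:T, b:T, c:F, d:T. ✗
b: successors {b, c, d, e}; (¬p ∨ r ∨ p) ∧ ¬p there: b:T, c:F, d:T, e:F. ✗
c: successors {a, b, c, d, e}; (¬p ∨ r ∨ p) ∧ ¬p there: a:T, b:T, c:F, d:T, e:F. ✗
d: successors {c, d, e}; (¬p ∨ r ∨ p) ∧ ¬p there: c:F, d:T, e:F. ✗
e: successors {c, d}; (¬p ∨ r ∨ p) ∧ ¬p there: c:F, d:T. ✗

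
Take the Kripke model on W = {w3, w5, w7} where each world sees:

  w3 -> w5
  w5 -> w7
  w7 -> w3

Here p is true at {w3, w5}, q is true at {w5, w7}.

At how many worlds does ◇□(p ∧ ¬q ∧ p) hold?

1

w3: successors {w5}; □(p ∧ ¬q ∧ p) there: w5:F. ✗
w5: successors {w7}; □(p ∧ ¬q ∧ p) there: w7:T. ✓
w7: successors {w3}; □(p ∧ ¬q ∧ p) there: w3:F. ✗
Satisfying worlds: {w5}.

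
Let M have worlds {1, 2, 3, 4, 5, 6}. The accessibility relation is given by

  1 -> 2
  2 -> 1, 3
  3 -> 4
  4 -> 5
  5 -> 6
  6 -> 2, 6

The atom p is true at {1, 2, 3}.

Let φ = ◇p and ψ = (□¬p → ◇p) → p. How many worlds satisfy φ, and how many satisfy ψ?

For ◇p:
1: successors {2}; p there: 2:T. ✓
2: successors {1, 3}; p there: 1:T, 3:T. ✓
3: successors {4}; p there: 4:F. ✗
4: successors {5}; p there: 5:F. ✗
5: successors {6}; p there: 6:F. ✗
6: successors {2, 6}; p there: 2:T, 6:F. ✓
— 3 worlds.
For (□¬p → ◇p) → p:
1: □¬p → ◇p is T, p is T. ✓
2: □¬p → ◇p is T, p is T. ✓
3: □¬p → ◇p is F, p is T. ✓
4: □¬p → ◇p is F, p is F. ✓
5: □¬p → ◇p is F, p is F. ✓
6: □¬p → ◇p is T, p is F. ✗
— 5 worlds.

3 and 5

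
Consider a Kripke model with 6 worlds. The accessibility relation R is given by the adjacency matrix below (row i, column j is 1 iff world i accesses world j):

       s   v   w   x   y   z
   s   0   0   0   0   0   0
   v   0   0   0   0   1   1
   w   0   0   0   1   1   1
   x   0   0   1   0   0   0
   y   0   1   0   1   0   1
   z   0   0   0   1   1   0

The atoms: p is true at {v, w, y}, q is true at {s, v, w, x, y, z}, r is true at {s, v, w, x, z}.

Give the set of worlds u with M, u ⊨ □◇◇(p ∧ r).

{s, v, x}

s: no successors, so □◇◇(p ∧ r) holds vacuously. ✓
v: successors {y, z}; ◇◇(p ∧ r) there: y:T, z:T. ✓
w: successors {x, y, z}; ◇◇(p ∧ r) there: x:F, y:T, z:T. ✗
x: successors {w}; ◇◇(p ∧ r) there: w:T. ✓
y: successors {v, x, z}; ◇◇(p ∧ r) there: v:T, x:F, z:T. ✗
z: successors {x, y}; ◇◇(p ∧ r) there: x:F, y:T. ✗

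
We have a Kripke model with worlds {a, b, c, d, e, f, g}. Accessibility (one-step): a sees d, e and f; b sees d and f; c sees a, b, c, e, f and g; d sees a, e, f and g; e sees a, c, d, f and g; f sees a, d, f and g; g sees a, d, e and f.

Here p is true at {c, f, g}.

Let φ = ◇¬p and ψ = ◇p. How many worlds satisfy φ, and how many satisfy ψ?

7 and 7

For ◇¬p:
a: successors {d, e, f}; ¬p there: d:T, e:T, f:F. ✓
b: successors {d, f}; ¬p there: d:T, f:F. ✓
c: successors {a, b, c, e, f, g}; ¬p there: a:T, b:T, c:F, e:T, f:F, g:F. ✓
d: successors {a, e, f, g}; ¬p there: a:T, e:T, f:F, g:F. ✓
e: successors {a, c, d, f, g}; ¬p there: a:T, c:F, d:T, f:F, g:F. ✓
f: successors {a, d, f, g}; ¬p there: a:T, d:T, f:F, g:F. ✓
g: successors {a, d, e, f}; ¬p there: a:T, d:T, e:T, f:F. ✓
— 7 worlds.
For ◇p:
a: successors {d, e, f}; p there: d:F, e:F, f:T. ✓
b: successors {d, f}; p there: d:F, f:T. ✓
c: successors {a, b, c, e, f, g}; p there: a:F, b:F, c:T, e:F, f:T, g:T. ✓
d: successors {a, e, f, g}; p there: a:F, e:F, f:T, g:T. ✓
e: successors {a, c, d, f, g}; p there: a:F, c:T, d:F, f:T, g:T. ✓
f: successors {a, d, f, g}; p there: a:F, d:F, f:T, g:T. ✓
g: successors {a, d, e, f}; p there: a:F, d:F, e:F, f:T. ✓
— 7 worlds.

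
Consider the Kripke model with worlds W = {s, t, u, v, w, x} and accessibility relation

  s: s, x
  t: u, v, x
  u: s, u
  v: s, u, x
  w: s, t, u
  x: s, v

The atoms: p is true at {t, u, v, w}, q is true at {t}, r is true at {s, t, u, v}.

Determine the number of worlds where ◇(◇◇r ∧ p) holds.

5

s: successors {s, x}; ◇◇r ∧ p there: s:F, x:F. ✗
t: successors {u, v, x}; ◇◇r ∧ p there: u:T, v:T, x:F. ✓
u: successors {s, u}; ◇◇r ∧ p there: s:F, u:T. ✓
v: successors {s, u, x}; ◇◇r ∧ p there: s:F, u:T, x:F. ✓
w: successors {s, t, u}; ◇◇r ∧ p there: s:F, t:T, u:T. ✓
x: successors {s, v}; ◇◇r ∧ p there: s:F, v:T. ✓
Satisfying worlds: {t, u, v, w, x}.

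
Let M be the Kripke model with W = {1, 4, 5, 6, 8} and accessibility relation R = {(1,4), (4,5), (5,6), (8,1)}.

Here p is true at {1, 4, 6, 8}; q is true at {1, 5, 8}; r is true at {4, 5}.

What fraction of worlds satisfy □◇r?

3/5

1: successors {4}; ◇r there: 4:T. ✓
4: successors {5}; ◇r there: 5:F. ✗
5: successors {6}; ◇r there: 6:F. ✗
6: no successors, so □◇r holds vacuously. ✓
8: successors {1}; ◇r there: 1:T. ✓
That's 3 of 5 worlds, so 3/5.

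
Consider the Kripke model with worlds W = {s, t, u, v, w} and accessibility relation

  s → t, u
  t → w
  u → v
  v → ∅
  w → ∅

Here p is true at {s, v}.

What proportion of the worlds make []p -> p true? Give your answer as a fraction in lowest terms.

3/5

s: []p is F, p is T. ✓
t: []p is F, p is F. ✓
u: []p is T, p is F. ✗
v: []p is T, p is T. ✓
w: []p is T, p is F. ✗
That's 3 of 5 worlds, so 3/5.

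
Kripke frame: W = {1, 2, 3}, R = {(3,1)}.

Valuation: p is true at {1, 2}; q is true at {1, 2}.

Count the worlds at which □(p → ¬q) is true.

1: no successors, so □(p → ¬q) holds vacuously. ✓
2: no successors, so □(p → ¬q) holds vacuously. ✓
3: successors {1}; p → ¬q there: 1:F. ✗
Satisfying worlds: {1, 2}.

2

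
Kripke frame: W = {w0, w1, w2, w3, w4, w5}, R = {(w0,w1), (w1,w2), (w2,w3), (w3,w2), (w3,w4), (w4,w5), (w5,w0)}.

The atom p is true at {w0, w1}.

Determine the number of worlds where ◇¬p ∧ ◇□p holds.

w0: ◇¬p is F, ◇□p is F. ✗
w1: ◇¬p is T, ◇□p is F. ✗
w2: ◇¬p is T, ◇□p is F. ✗
w3: ◇¬p is T, ◇□p is F. ✗
w4: ◇¬p is T, ◇□p is T. ✓
w5: ◇¬p is F, ◇□p is T. ✗
Satisfying worlds: {w4}.

1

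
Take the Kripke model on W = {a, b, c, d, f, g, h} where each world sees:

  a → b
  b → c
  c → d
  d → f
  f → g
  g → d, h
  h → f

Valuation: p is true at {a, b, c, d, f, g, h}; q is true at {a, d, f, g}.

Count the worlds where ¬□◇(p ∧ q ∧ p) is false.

a: □◇(p ∧ q ∧ p) is F. ✓
b: □◇(p ∧ q ∧ p) is T. ✗
c: □◇(p ∧ q ∧ p) is T. ✗
d: □◇(p ∧ q ∧ p) is T. ✗
f: □◇(p ∧ q ∧ p) is T. ✗
g: □◇(p ∧ q ∧ p) is T. ✗
h: □◇(p ∧ q ∧ p) is T. ✗
Satisfying worlds: {a}.
So ¬□◇(p ∧ q ∧ p) fails at the other 6 worlds.

6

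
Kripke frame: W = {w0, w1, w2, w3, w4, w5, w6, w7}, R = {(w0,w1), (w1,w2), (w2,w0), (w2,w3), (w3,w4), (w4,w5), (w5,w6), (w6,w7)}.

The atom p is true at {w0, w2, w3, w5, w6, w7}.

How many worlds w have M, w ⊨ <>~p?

w0: successors {w1}; ~p there: w1:T. ✓
w1: successors {w2}; ~p there: w2:F. ✗
w2: successors {w0, w3}; ~p there: w0:F, w3:F. ✗
w3: successors {w4}; ~p there: w4:T. ✓
w4: successors {w5}; ~p there: w5:F. ✗
w5: successors {w6}; ~p there: w6:F. ✗
w6: successors {w7}; ~p there: w7:F. ✗
w7: no successors, so <>~p fails. ✗
Satisfying worlds: {w0, w3}.

2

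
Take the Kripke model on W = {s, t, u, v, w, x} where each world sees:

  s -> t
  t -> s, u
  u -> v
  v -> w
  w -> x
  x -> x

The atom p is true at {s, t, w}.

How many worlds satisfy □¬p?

s: successors {t}; ¬p there: t:F. ✗
t: successors {s, u}; ¬p there: s:F, u:T. ✗
u: successors {v}; ¬p there: v:T. ✓
v: successors {w}; ¬p there: w:F. ✗
w: successors {x}; ¬p there: x:T. ✓
x: successors {x}; ¬p there: x:T. ✓
Satisfying worlds: {u, w, x}.

3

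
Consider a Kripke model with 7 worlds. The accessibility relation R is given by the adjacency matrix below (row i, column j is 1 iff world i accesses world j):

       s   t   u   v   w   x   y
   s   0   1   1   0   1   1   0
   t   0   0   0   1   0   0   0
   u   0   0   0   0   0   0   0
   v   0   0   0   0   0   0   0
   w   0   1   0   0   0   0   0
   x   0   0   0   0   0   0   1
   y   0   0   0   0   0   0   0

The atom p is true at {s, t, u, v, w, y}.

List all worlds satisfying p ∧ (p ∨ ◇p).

s: p is T, p ∨ ◇p is T. ✓
t: p is T, p ∨ ◇p is T. ✓
u: p is T, p ∨ ◇p is T. ✓
v: p is T, p ∨ ◇p is T. ✓
w: p is T, p ∨ ◇p is T. ✓
x: p is F, p ∨ ◇p is T. ✗
y: p is T, p ∨ ◇p is T. ✓

{s, t, u, v, w, y}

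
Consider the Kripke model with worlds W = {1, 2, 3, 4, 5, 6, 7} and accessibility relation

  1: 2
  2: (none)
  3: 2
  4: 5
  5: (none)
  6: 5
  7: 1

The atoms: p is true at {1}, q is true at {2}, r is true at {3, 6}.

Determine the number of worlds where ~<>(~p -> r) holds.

1: <>(~p -> r) is F. ✓
2: <>(~p -> r) is F. ✓
3: <>(~p -> r) is F. ✓
4: <>(~p -> r) is F. ✓
5: <>(~p -> r) is F. ✓
6: <>(~p -> r) is F. ✓
7: <>(~p -> r) is T. ✗
Satisfying worlds: {1, 2, 3, 4, 5, 6}.

6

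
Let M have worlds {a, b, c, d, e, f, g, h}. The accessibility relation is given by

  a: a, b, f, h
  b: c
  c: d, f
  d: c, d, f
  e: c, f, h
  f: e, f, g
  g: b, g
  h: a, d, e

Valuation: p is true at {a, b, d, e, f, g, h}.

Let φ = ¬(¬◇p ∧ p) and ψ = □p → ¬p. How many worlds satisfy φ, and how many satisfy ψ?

7 and 4

For ¬(¬◇p ∧ p):
a: ¬◇p ∧ p is F. ✓
b: ¬◇p ∧ p is T. ✗
c: ¬◇p ∧ p is F. ✓
d: ¬◇p ∧ p is F. ✓
e: ¬◇p ∧ p is F. ✓
f: ¬◇p ∧ p is F. ✓
g: ¬◇p ∧ p is F. ✓
h: ¬◇p ∧ p is F. ✓
— 7 worlds.
For □p → ¬p:
a: □p is T, ¬p is F. ✗
b: □p is F, ¬p is F. ✓
c: □p is T, ¬p is T. ✓
d: □p is F, ¬p is F. ✓
e: □p is F, ¬p is F. ✓
f: □p is T, ¬p is F. ✗
g: □p is T, ¬p is F. ✗
h: □p is T, ¬p is F. ✗
— 4 worlds.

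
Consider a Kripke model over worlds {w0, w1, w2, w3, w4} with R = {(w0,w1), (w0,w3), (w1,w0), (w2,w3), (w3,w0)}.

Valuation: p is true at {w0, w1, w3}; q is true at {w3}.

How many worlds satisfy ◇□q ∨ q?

1

w0: ◇□q is F, q is F. ✗
w1: ◇□q is F, q is F. ✗
w2: ◇□q is F, q is F. ✗
w3: ◇□q is F, q is T. ✓
w4: ◇□q is F, q is F. ✗
Satisfying worlds: {w3}.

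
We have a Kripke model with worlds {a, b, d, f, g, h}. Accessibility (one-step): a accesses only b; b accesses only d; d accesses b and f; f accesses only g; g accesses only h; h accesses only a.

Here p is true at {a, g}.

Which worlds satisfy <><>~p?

{a, b, d, f, h}

a: successors {b}; <>~p there: b:T. ✓
b: successors {d}; <>~p there: d:T. ✓
d: successors {b, f}; <>~p there: b:T, f:F. ✓
f: successors {g}; <>~p there: g:T. ✓
g: successors {h}; <>~p there: h:F. ✗
h: successors {a}; <>~p there: a:T. ✓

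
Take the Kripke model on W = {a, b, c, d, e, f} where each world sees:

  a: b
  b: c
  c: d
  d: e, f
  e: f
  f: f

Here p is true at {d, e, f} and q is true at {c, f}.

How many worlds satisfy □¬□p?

1

a: successors {b}; ¬□p there: b:T. ✓
b: successors {c}; ¬□p there: c:F. ✗
c: successors {d}; ¬□p there: d:F. ✗
d: successors {e, f}; ¬□p there: e:F, f:F. ✗
e: successors {f}; ¬□p there: f:F. ✗
f: successors {f}; ¬□p there: f:F. ✗
Satisfying worlds: {a}.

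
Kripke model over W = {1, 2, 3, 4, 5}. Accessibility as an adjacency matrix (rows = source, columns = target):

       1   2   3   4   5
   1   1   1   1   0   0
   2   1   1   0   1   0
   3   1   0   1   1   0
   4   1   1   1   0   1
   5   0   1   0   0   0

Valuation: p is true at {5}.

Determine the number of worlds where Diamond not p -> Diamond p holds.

1: Diamond not p is T, Diamond p is F. ✗
2: Diamond not p is T, Diamond p is F. ✗
3: Diamond not p is T, Diamond p is F. ✗
4: Diamond not p is T, Diamond p is T. ✓
5: Diamond not p is T, Diamond p is F. ✗
Satisfying worlds: {4}.

1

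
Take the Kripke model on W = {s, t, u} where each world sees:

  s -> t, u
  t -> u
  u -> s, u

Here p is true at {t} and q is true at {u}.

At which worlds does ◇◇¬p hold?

s: successors {t, u}; ◇¬p there: t:T, u:T. ✓
t: successors {u}; ◇¬p there: u:T. ✓
u: successors {s, u}; ◇¬p there: s:T, u:T. ✓

{s, t, u}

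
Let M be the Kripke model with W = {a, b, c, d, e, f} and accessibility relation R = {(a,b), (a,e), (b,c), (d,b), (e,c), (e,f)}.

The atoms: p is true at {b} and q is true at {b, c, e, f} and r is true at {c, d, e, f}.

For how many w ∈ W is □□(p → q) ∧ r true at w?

a: □□(p → q) is T, r is F. ✗
b: □□(p → q) is T, r is F. ✗
c: □□(p → q) is T, r is T. ✓
d: □□(p → q) is T, r is T. ✓
e: □□(p → q) is T, r is T. ✓
f: □□(p → q) is T, r is T. ✓
Satisfying worlds: {c, d, e, f}.

4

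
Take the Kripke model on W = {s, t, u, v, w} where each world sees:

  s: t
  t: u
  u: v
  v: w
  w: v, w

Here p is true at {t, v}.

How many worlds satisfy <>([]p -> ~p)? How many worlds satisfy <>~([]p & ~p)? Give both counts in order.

5 and 4

For <>([]p -> ~p):
s: successors {t}; []p -> ~p there: t:T. ✓
t: successors {u}; []p -> ~p there: u:T. ✓
u: successors {v}; []p -> ~p there: v:T. ✓
v: successors {w}; []p -> ~p there: w:T. ✓
w: successors {v, w}; []p -> ~p there: v:T, w:T. ✓
— 5 worlds.
For <>~([]p & ~p):
s: successors {t}; ~([]p & ~p) there: t:T. ✓
t: successors {u}; ~([]p & ~p) there: u:F. ✗
u: successors {v}; ~([]p & ~p) there: v:T. ✓
v: successors {w}; ~([]p & ~p) there: w:T. ✓
w: successors {v, w}; ~([]p & ~p) there: v:T, w:T. ✓
— 4 worlds.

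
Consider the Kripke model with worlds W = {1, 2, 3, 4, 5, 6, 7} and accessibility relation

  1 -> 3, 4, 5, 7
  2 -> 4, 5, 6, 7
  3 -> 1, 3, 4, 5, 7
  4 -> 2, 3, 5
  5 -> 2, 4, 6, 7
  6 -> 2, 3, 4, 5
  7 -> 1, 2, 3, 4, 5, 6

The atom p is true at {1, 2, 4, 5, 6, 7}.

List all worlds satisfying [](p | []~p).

{2, 5}

1: successors {3, 4, 5, 7}; p | []~p there: 3:F, 4:T, 5:T, 7:T. ✗
2: successors {4, 5, 6, 7}; p | []~p there: 4:T, 5:T, 6:T, 7:T. ✓
3: successors {1, 3, 4, 5, 7}; p | []~p there: 1:T, 3:F, 4:T, 5:T, 7:T. ✗
4: successors {2, 3, 5}; p | []~p there: 2:T, 3:F, 5:T. ✗
5: successors {2, 4, 6, 7}; p | []~p there: 2:T, 4:T, 6:T, 7:T. ✓
6: successors {2, 3, 4, 5}; p | []~p there: 2:T, 3:F, 4:T, 5:T. ✗
7: successors {1, 2, 3, 4, 5, 6}; p | []~p there: 1:T, 2:T, 3:F, 4:T, 5:T, 6:T. ✗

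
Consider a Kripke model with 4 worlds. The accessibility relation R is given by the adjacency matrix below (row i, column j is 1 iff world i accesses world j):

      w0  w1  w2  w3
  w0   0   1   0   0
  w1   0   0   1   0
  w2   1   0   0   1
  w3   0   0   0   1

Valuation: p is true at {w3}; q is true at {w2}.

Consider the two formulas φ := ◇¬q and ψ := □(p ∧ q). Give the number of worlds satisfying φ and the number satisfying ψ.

3 and 0

For ◇¬q:
w0: successors {w1}; ¬q there: w1:T. ✓
w1: successors {w2}; ¬q there: w2:F. ✗
w2: successors {w0, w3}; ¬q there: w0:T, w3:T. ✓
w3: successors {w3}; ¬q there: w3:T. ✓
— 3 worlds.
For □(p ∧ q):
w0: successors {w1}; p ∧ q there: w1:F. ✗
w1: successors {w2}; p ∧ q there: w2:F. ✗
w2: successors {w0, w3}; p ∧ q there: w0:F, w3:F. ✗
w3: successors {w3}; p ∧ q there: w3:F. ✗
— 0 worlds.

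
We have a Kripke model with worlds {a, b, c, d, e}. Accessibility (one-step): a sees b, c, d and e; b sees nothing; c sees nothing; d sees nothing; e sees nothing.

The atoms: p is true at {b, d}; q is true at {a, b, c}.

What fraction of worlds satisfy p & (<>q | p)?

a: p is F, <>q | p is T. ✗
b: p is T, <>q | p is T. ✓
c: p is F, <>q | p is F. ✗
d: p is T, <>q | p is T. ✓
e: p is F, <>q | p is F. ✗
That's 2 of 5 worlds, so 2/5.

2/5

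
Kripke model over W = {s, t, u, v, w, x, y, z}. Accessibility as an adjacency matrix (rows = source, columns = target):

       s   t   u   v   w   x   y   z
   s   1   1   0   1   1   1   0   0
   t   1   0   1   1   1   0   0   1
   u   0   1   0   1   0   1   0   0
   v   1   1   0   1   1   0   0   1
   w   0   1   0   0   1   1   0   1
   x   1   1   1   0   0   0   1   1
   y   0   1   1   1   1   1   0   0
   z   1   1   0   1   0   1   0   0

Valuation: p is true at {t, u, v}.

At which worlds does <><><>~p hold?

s: successors {s, t, v, w, x}; <><>~p there: s:T, t:T, v:T, w:T, x:T. ✓
t: successors {s, u, v, w, z}; <><>~p there: s:T, u:T, v:T, w:T, z:T. ✓
u: successors {t, v, x}; <><>~p there: t:T, v:T, x:T. ✓
v: successors {s, t, v, w, z}; <><>~p there: s:T, t:T, v:T, w:T, z:T. ✓
w: successors {t, w, x, z}; <><>~p there: t:T, w:T, x:T, z:T. ✓
x: successors {s, t, u, y, z}; <><>~p there: s:T, t:T, u:T, y:T, z:T. ✓
y: successors {t, u, v, w, x}; <><>~p there: t:T, u:T, v:T, w:T, x:T. ✓
z: successors {s, t, v, x}; <><>~p there: s:T, t:T, v:T, x:T. ✓

{s, t, u, v, w, x, y, z}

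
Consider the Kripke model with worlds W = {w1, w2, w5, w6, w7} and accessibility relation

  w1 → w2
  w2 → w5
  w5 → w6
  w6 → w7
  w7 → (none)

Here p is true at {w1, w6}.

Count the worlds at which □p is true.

2

w1: successors {w2}; p there: w2:F. ✗
w2: successors {w5}; p there: w5:F. ✗
w5: successors {w6}; p there: w6:T. ✓
w6: successors {w7}; p there: w7:F. ✗
w7: no successors, so □p holds vacuously. ✓
Satisfying worlds: {w5, w7}.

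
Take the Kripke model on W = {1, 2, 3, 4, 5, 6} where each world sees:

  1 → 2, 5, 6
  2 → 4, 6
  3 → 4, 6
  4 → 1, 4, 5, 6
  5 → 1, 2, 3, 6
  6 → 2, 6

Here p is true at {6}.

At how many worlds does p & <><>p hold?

1

1: p is F, <><>p is T. ✗
2: p is F, <><>p is T. ✗
3: p is F, <><>p is T. ✗
4: p is F, <><>p is T. ✗
5: p is F, <><>p is T. ✗
6: p is T, <><>p is T. ✓
Satisfying worlds: {6}.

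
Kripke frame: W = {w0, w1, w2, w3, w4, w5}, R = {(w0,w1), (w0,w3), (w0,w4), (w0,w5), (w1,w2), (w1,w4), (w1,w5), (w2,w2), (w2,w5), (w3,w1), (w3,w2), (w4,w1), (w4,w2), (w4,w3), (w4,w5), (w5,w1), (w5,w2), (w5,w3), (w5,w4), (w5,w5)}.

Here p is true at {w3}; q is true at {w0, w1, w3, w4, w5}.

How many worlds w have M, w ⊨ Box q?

w0: successors {w1, w3, w4, w5}; q there: w1:T, w3:T, w4:T, w5:T. ✓
w1: successors {w2, w4, w5}; q there: w2:F, w4:T, w5:T. ✗
w2: successors {w2, w5}; q there: w2:F, w5:T. ✗
w3: successors {w1, w2}; q there: w1:T, w2:F. ✗
w4: successors {w1, w2, w3, w5}; q there: w1:T, w2:F, w3:T, w5:T. ✗
w5: successors {w1, w2, w3, w4, w5}; q there: w1:T, w2:F, w3:T, w4:T, w5:T. ✗
Satisfying worlds: {w0}.

1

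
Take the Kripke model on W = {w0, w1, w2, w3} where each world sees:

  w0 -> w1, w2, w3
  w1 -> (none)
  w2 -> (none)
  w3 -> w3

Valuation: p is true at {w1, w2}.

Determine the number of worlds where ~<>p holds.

w0: <>p is T. ✗
w1: <>p is F. ✓
w2: <>p is F. ✓
w3: <>p is F. ✓
Satisfying worlds: {w1, w2, w3}.

3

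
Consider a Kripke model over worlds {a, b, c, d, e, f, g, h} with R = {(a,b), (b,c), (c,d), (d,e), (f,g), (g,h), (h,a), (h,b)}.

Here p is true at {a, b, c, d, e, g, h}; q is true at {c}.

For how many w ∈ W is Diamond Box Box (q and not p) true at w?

a: successors {b}; Box Box (q and not p) there: b:F. ✗
b: successors {c}; Box Box (q and not p) there: c:F. ✗
c: successors {d}; Box Box (q and not p) there: d:T. ✓
d: successors {e}; Box Box (q and not p) there: e:T. ✓
e: no successors, so Diamond Box Box (q and not p) fails. ✗
f: successors {g}; Box Box (q and not p) there: g:F. ✗
g: successors {h}; Box Box (q and not p) there: h:F. ✗
h: successors {a, b}; Box Box (q and not p) there: a:F, b:F. ✗
Satisfying worlds: {c, d}.

2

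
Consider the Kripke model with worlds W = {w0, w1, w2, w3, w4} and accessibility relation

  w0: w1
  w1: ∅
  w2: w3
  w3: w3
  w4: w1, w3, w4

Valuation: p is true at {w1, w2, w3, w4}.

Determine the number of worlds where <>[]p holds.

4

w0: successors {w1}; []p there: w1:T. ✓
w1: no successors, so <>[]p fails. ✗
w2: successors {w3}; []p there: w3:T. ✓
w3: successors {w3}; []p there: w3:T. ✓
w4: successors {w1, w3, w4}; []p there: w1:T, w3:T, w4:T. ✓
Satisfying worlds: {w0, w2, w3, w4}.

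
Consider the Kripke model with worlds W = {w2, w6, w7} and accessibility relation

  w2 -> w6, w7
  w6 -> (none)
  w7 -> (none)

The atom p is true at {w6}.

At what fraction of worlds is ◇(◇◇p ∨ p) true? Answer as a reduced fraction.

1/3

w2: successors {w6, w7}; ◇◇p ∨ p there: w6:T, w7:F. ✓
w6: no successors, so ◇(◇◇p ∨ p) fails. ✗
w7: no successors, so ◇(◇◇p ∨ p) fails. ✗
That's 1 of 3 worlds, so 1/3.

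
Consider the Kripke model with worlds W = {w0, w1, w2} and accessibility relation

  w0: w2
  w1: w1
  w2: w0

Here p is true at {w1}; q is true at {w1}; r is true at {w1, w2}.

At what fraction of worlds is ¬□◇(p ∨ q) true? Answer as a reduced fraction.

2/3

w0: □◇(p ∨ q) is F. ✓
w1: □◇(p ∨ q) is T. ✗
w2: □◇(p ∨ q) is F. ✓
That's 2 of 3 worlds, so 2/3.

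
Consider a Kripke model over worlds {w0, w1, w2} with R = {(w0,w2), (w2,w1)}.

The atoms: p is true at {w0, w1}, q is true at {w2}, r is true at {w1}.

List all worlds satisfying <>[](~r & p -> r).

{w0, w2}

w0: successors {w2}; [](~r & p -> r) there: w2:T. ✓
w1: no successors, so <>[](~r & p -> r) fails. ✗
w2: successors {w1}; [](~r & p -> r) there: w1:T. ✓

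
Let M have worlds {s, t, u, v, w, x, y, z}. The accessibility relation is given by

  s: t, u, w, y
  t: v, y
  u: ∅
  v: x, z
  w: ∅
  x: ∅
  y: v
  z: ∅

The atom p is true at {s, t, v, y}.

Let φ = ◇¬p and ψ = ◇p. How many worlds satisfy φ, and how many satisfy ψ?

2 and 3

For ◇¬p:
s: successors {t, u, w, y}; ¬p there: t:F, u:T, w:T, y:F. ✓
t: successors {v, y}; ¬p there: v:F, y:F. ✗
u: no successors, so ◇¬p fails. ✗
v: successors {x, z}; ¬p there: x:T, z:T. ✓
w: no successors, so ◇¬p fails. ✗
x: no successors, so ◇¬p fails. ✗
y: successors {v}; ¬p there: v:F. ✗
z: no successors, so ◇¬p fails. ✗
— 2 worlds.
For ◇p:
s: successors {t, u, w, y}; p there: t:T, u:F, w:F, y:T. ✓
t: successors {v, y}; p there: v:T, y:T. ✓
u: no successors, so ◇p fails. ✗
v: successors {x, z}; p there: x:F, z:F. ✗
w: no successors, so ◇p fails. ✗
x: no successors, so ◇p fails. ✗
y: successors {v}; p there: v:T. ✓
z: no successors, so ◇p fails. ✗
— 3 worlds.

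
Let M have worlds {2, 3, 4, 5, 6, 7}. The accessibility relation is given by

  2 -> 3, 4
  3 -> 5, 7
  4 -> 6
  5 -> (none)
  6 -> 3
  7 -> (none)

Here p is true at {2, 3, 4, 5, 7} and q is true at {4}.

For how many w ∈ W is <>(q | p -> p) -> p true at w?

5

2: <>(q | p -> p) is T, p is T. ✓
3: <>(q | p -> p) is T, p is T. ✓
4: <>(q | p -> p) is T, p is T. ✓
5: <>(q | p -> p) is F, p is T. ✓
6: <>(q | p -> p) is T, p is F. ✗
7: <>(q | p -> p) is F, p is T. ✓
Satisfying worlds: {2, 3, 4, 5, 7}.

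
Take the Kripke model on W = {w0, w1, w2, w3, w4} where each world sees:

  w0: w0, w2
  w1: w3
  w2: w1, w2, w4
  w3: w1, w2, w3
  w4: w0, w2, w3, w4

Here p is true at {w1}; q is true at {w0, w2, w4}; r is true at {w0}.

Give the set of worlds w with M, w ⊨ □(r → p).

{w1, w2, w3}

w0: successors {w0, w2}; r → p there: w0:F, w2:T. ✗
w1: successors {w3}; r → p there: w3:T. ✓
w2: successors {w1, w2, w4}; r → p there: w1:T, w2:T, w4:T. ✓
w3: successors {w1, w2, w3}; r → p there: w1:T, w2:T, w3:T. ✓
w4: successors {w0, w2, w3, w4}; r → p there: w0:F, w2:T, w3:T, w4:T. ✗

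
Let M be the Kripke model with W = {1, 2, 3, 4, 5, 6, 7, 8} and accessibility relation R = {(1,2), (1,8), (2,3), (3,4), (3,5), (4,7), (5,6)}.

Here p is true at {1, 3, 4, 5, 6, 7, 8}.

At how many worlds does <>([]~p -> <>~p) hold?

1: successors {2, 8}; []~p -> <>~p there: 2:T, 8:F. ✓
2: successors {3}; []~p -> <>~p there: 3:T. ✓
3: successors {4, 5}; []~p -> <>~p there: 4:T, 5:T. ✓
4: successors {7}; []~p -> <>~p there: 7:F. ✗
5: successors {6}; []~p -> <>~p there: 6:F. ✗
6: no successors, so <>([]~p -> <>~p) fails. ✗
7: no successors, so <>([]~p -> <>~p) fails. ✗
8: no successors, so <>([]~p -> <>~p) fails. ✗
Satisfying worlds: {1, 2, 3}.

3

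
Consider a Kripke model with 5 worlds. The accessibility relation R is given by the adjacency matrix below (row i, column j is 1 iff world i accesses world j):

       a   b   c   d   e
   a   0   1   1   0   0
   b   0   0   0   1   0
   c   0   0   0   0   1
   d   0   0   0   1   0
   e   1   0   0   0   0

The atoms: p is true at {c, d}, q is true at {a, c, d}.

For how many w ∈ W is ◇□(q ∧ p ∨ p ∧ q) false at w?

a: successors {b, c}; □(q ∧ p ∨ p ∧ q) there: b:T, c:F. ✓
b: successors {d}; □(q ∧ p ∨ p ∧ q) there: d:T. ✓
c: successors {e}; □(q ∧ p ∨ p ∧ q) there: e:F. ✗
d: successors {d}; □(q ∧ p ∨ p ∧ q) there: d:T. ✓
e: successors {a}; □(q ∧ p ∨ p ∧ q) there: a:F. ✗
Satisfying worlds: {a, b, d}.
So ◇□(q ∧ p ∨ p ∧ q) fails at the other 2 worlds.

2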